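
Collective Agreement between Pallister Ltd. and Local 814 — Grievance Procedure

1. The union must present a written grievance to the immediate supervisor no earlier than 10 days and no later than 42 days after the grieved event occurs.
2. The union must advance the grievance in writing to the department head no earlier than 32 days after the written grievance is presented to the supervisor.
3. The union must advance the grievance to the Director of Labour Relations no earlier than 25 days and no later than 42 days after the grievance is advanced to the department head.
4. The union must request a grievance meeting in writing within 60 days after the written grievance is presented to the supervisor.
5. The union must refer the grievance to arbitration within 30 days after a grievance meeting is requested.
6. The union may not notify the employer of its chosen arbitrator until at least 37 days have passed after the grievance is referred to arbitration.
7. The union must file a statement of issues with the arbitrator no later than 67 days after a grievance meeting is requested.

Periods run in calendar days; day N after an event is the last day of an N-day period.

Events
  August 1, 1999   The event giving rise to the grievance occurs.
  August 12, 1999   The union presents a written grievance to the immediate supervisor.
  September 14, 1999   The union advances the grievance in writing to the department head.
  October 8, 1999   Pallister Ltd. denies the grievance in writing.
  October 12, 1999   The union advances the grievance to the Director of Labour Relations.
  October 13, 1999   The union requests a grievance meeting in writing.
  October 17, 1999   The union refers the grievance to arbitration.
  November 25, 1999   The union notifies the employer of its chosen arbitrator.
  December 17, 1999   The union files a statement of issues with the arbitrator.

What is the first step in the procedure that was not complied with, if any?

(1) the permitted window runs from August 1, 1999 + 10 = August 11, 1999 to August 1, 1999 + 42 = September 12, 1999; done August 12, 1999, which is between those dates.
(2) permitted from August 12, 1999 + 32 days = September 13, 1999 onward; done September 14, 1999 — permitted.
(3) the permitted window runs from September 14, 1999 + 25 = October 9, 1999 to September 14, 1999 + 42 = October 26, 1999; done October 12, 1999, which is between those dates.
(4) due by August 12, 1999 + 60 days = October 11, 1999; October 13, 1999 misses that deadline by 2 days.
The procedure was therefore not followed at step 4.

Step 4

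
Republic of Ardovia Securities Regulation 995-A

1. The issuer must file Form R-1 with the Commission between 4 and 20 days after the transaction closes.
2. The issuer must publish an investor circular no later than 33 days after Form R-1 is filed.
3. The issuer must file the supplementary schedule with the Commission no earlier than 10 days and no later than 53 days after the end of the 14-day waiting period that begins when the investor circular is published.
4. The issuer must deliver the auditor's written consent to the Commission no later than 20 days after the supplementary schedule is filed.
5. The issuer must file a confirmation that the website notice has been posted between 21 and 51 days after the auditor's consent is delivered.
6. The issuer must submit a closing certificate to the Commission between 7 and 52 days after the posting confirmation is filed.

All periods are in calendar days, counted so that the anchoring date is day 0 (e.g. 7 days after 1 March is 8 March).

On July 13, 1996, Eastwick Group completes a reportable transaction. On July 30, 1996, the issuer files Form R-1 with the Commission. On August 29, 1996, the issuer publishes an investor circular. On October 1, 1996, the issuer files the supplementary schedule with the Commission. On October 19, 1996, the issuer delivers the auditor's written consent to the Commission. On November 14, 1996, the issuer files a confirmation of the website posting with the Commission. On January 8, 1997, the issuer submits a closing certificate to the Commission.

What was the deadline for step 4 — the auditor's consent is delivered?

October 21, 1996

Step 4 runs from October 1, 1996, when the supplementary schedule is filed. 20 days after October 1, 1996 is October 21, 1996.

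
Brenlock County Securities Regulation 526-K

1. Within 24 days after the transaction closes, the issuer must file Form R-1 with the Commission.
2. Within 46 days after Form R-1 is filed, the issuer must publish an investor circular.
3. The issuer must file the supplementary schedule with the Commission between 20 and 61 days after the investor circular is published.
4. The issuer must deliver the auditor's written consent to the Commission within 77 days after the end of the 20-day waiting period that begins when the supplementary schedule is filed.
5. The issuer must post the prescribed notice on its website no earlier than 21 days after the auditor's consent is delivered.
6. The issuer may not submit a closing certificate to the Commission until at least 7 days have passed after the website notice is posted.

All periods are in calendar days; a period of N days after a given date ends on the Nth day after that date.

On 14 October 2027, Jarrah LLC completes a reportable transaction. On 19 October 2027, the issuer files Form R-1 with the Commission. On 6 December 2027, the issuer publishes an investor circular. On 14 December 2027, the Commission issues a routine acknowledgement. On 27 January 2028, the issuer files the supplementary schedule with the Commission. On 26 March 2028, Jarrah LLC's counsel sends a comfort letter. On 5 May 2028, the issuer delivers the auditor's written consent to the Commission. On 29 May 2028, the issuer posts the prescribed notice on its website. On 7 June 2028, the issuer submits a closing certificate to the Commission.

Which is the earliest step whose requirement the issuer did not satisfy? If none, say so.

(1) due by 14 October 2027 + 24 days = 7 November 2027; done 19 October 2027 — timely.
(2) due by 19 October 2027 + 46 days = 4 December 2027; done 6 December 2027 — 2 days late.

Step 2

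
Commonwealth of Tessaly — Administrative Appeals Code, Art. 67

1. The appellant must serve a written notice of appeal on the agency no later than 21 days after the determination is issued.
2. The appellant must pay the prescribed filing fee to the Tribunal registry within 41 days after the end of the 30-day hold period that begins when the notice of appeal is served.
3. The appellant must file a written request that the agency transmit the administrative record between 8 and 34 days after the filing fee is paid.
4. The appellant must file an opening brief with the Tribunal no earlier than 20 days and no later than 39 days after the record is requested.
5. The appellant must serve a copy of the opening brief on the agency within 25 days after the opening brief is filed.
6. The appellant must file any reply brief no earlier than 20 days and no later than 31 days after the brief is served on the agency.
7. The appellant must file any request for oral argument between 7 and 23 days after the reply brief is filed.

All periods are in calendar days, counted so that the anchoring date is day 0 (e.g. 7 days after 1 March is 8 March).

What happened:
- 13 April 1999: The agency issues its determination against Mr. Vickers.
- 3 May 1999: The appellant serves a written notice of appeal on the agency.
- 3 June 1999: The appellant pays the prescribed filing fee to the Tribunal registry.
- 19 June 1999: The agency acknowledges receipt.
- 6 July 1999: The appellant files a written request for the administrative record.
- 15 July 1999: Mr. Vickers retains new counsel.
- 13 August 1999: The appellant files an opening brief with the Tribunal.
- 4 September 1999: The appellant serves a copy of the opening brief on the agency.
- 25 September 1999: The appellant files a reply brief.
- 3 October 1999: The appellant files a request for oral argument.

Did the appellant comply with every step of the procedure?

Step 1: 21 days after 13 April 1999 (when the determination is issued) is 4 May 1999; 3 May 1999 is within that limit.
Step 2: 41 days after 2 June 1999 (end of the 30-day hold period, which began when the notice of appeal is served on 3 May 1999) is 13 July 1999; completed 3 June 1999, before the deadline.
Step 3: the window is 8–34 days after 3 June 1999 (when the filing fee is paid), so 11 June 1999 through 7 July 1999; done 6 July 1999, which is between those dates.
Step 4: the window is 20–39 days after 6 July 1999 (when the record is requested), so 26 July 1999 through 14 August 1999; 13 August 1999 falls inside that range.
Step 5: 25 days after 13 August 1999 (when the opening brief is filed) is 7 September 1999; completed 4 September 1999, before the deadline.
Step 6: the window is 20–31 days after 4 September 1999 (when the brief is served on the agency), so 24 September 1999 through 5 October 1999; 25 September 1999 falls inside that range.
Step 7: the window is 7–23 days after 25 September 1999 (when the reply brief is filed), so 2 October 1999 through 18 October 1999; 3 October 1999 falls inside that range.

Yes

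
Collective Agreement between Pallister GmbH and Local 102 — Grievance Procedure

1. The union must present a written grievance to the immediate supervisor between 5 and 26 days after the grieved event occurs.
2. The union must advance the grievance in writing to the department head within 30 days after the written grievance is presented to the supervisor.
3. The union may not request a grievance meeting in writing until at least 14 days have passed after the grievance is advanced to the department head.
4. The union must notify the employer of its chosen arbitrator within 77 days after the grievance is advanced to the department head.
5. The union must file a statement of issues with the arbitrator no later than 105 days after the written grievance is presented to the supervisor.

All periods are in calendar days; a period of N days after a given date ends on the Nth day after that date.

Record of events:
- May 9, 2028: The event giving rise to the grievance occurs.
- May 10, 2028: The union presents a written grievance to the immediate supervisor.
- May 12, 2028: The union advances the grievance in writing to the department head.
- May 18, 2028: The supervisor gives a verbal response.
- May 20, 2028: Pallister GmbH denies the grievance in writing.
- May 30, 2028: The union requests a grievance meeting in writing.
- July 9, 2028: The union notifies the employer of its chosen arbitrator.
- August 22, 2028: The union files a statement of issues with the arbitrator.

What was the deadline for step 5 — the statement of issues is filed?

August 23, 2028

Step 5 runs from May 10, 2028, when the written grievance is presented to the supervisor. 105 days after May 10, 2028 is August 23, 2028.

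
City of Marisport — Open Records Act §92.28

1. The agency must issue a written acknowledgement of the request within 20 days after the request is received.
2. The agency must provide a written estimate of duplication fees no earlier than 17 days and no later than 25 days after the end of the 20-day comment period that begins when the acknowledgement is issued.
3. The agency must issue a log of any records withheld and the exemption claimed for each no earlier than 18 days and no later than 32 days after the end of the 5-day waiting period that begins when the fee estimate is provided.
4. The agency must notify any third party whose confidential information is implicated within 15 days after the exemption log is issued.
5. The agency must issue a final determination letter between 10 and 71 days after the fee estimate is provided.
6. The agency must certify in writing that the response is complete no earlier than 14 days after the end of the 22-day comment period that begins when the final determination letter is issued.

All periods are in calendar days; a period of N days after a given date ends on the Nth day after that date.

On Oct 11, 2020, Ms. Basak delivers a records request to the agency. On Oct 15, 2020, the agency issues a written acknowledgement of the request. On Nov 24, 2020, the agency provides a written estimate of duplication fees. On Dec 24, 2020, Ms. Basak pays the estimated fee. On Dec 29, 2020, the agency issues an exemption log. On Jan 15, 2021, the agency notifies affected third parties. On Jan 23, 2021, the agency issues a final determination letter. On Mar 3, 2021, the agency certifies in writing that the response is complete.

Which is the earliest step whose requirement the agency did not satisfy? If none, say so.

Step 1: 20 days after Oct 11, 2020 (when the request is received) is Oct 31, 2020; done Oct 15, 2020 — timely.
Step 2: the window is 17–25 days after Nov 4, 2020 (end of the 20-day comment period, which began when the acknowledgement is issued on Oct 15, 2020), so Nov 21, 2020 through Nov 29, 2020; Nov 24, 2020 falls inside that range.
Step 3: the window is 18–32 days after Nov 29, 2020 (end of the 5-day waiting period, which began when the fee estimate is provided on Nov 24, 2020), so Dec 17, 2020 through Dec 31, 2020; Dec 29, 2020 falls inside that range.
Step 4: 15 days after Dec 29, 2020 (when the exemption log is issued) is Jan 13, 2021; not done until Jan 15, 2021, 2 days after the deadline.

Step 4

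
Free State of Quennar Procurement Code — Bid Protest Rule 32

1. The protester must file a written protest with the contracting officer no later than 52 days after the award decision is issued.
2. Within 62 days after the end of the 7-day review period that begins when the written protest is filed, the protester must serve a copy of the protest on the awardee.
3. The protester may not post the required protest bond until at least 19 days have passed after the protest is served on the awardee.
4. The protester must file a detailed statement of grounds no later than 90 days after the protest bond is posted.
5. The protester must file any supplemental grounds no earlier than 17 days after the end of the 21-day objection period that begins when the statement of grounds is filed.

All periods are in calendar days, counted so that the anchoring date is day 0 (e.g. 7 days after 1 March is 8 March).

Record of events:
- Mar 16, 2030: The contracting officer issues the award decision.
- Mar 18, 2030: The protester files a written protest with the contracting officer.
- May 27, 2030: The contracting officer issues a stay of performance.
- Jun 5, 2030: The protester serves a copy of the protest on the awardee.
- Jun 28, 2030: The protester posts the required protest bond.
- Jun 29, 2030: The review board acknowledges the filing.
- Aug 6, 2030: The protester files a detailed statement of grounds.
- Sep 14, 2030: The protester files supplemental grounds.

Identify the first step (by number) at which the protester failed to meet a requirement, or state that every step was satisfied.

Step 2

Step 1: 52 days after Mar 16, 2030 (when the award decision is issued) is May 7, 2030; done Mar 18, 2030 — timely.
Step 2: 62 days after Mar 25, 2030 (end of the 7-day review period, which began when the written protest is filed on Mar 18, 2030) is May 26, 2030; not done until Jun 5, 2030, 10 days after the deadline.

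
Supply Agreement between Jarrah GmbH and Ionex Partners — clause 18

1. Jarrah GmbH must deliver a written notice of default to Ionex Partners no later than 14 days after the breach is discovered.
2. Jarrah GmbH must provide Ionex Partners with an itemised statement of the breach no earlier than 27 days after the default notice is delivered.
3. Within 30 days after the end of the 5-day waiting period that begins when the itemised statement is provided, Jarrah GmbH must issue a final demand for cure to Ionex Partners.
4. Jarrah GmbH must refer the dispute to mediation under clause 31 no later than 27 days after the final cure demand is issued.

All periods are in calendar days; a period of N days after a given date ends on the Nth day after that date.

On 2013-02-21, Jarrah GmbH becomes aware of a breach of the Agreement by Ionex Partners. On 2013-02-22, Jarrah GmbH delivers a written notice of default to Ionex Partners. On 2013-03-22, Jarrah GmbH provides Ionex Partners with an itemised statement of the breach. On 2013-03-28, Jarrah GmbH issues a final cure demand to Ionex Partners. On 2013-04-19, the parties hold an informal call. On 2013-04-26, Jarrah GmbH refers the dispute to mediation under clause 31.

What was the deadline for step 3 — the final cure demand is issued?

2013-04-26

The itemised statement is provided on 2013-03-22; the 5-day waiting period therefore ends 2013-03-27, and step 3 runs from that date. 30 days after 2013-03-27 is 2013-04-26.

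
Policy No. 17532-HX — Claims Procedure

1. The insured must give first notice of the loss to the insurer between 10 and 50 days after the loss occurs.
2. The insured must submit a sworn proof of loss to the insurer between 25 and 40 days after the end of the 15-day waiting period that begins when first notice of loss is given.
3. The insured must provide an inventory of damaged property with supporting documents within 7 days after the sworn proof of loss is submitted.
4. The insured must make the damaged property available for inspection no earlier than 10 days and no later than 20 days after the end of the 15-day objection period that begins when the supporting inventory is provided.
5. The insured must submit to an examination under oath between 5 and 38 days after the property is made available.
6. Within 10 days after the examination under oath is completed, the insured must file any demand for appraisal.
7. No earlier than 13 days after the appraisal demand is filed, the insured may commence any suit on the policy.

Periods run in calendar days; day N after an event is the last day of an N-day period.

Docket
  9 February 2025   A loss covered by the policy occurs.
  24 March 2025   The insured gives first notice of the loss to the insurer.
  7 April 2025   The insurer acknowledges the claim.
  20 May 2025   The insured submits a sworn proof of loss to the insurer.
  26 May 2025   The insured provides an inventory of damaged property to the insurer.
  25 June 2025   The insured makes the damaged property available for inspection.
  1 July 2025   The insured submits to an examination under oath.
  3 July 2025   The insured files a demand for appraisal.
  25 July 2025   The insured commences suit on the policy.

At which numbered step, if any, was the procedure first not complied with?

Step 1: the window is 10–50 days after 9 February 2025 (when the loss occurs), so 19 February 2025 through 31 March 2025; done 24 March 2025, which is between those dates.
Step 2: the window is 25–40 days after 8 April 2025 (end of the 15-day waiting period, which began when first notice of loss is given on 24 March 2025), so 3 May 2025 through 18 May 2025; 20 May 2025 is 2 days past the end of the window.

Step 2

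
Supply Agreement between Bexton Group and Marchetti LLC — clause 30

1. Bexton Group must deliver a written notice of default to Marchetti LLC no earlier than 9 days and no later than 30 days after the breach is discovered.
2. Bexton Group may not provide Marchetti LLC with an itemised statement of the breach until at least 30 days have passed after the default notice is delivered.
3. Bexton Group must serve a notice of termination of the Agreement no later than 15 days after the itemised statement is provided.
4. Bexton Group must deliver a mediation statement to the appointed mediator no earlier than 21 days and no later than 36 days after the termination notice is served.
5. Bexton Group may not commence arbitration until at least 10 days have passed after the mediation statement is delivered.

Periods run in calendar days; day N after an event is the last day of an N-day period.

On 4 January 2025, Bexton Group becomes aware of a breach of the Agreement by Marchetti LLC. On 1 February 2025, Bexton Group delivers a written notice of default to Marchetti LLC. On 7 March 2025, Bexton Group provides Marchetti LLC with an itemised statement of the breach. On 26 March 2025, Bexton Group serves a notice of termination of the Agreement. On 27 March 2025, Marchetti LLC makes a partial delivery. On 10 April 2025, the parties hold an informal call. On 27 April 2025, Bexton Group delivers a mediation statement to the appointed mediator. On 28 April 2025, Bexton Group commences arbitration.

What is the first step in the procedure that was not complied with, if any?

(1) the permitted window runs from 4 January 2025 + 9 = 13 January 2025 to 4 January 2025 + 30 = 3 February 2025; 1 February 2025 falls inside that range.
(2) permitted from 1 February 2025 + 30 days = 3 March 2025 onward; 7 March 2025 is on or after that date.
(3) due by 7 March 2025 + 15 days = 22 March 2025; done 26 March 2025 — 4 days late.
That is the first point of non-compliance.

Step 3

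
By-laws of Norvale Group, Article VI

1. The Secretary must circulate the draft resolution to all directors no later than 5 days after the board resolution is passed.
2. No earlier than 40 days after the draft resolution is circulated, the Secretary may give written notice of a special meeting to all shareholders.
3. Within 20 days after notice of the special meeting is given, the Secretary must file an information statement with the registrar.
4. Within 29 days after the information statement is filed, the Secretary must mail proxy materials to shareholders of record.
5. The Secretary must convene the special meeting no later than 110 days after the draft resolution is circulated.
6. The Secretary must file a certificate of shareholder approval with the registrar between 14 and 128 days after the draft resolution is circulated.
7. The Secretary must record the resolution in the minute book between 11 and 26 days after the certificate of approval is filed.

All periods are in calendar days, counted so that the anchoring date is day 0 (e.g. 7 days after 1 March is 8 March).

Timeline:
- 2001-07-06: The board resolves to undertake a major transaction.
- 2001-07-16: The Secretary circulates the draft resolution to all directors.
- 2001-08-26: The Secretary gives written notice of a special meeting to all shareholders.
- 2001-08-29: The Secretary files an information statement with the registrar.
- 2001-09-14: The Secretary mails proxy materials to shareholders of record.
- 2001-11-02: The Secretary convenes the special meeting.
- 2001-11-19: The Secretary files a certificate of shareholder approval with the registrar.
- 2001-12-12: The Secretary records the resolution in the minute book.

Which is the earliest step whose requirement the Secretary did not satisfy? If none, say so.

Step 1 — counting 5 days from 2001-07-06 (when the board resolution is passed) gives a deadline of 2001-07-11; 2001-07-16 misses that deadline by 5 days.

Step 1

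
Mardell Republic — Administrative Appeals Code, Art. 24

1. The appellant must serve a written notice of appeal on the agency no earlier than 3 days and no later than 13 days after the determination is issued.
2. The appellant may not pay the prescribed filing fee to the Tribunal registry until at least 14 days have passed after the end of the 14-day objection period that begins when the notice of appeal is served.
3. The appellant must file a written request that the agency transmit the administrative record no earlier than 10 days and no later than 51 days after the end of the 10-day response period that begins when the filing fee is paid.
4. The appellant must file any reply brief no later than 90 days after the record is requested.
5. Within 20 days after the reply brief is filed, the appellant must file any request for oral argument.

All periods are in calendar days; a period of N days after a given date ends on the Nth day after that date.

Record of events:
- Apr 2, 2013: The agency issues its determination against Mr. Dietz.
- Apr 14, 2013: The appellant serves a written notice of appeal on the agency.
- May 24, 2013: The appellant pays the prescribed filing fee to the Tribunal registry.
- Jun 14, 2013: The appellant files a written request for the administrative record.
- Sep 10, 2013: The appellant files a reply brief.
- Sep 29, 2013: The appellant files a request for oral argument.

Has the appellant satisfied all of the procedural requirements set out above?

Yes

(1) the permitted window runs from Apr 2, 2013 + 3 = Apr 5, 2013 to Apr 2, 2013 + 13 = Apr 15, 2013; Apr 14, 2013 falls inside that range.
(2) permitted from Apr 28, 2013 + 14 days = May 12, 2013 onward; done May 24, 2013 — permitted.
(3) the permitted window runs from Jun 3, 2013 + 10 = Jun 13, 2013 to Jun 3, 2013 + 51 = Jul 24, 2013; done Jun 14, 2013 — within the window.
(4) due by Jun 14, 2013 + 90 days = Sep 12, 2013; Sep 10, 2013 is within that limit.
(5) due by Sep 10, 2013 + 20 days = Sep 30, 2013; completed Sep 29, 2013, before the deadline.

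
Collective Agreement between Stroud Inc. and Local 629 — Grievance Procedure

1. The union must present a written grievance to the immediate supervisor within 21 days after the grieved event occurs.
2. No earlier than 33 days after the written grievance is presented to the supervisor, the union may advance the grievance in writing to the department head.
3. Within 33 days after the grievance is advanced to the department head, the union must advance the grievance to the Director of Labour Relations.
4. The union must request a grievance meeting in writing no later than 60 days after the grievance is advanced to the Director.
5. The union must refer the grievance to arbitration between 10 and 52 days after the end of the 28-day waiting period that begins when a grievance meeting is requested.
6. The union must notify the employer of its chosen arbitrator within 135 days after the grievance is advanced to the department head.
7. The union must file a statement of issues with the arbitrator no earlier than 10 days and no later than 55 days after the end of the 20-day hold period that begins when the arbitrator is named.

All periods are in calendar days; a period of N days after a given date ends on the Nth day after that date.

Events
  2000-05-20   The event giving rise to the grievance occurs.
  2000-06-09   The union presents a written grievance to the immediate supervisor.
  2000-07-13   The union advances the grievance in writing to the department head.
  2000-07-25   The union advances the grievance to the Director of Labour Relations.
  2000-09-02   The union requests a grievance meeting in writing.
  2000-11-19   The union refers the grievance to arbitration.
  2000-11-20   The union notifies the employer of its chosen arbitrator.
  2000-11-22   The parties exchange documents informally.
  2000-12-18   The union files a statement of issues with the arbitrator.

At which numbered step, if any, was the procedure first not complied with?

Step 7

Step 1: 21 days after 2000-05-20 (when the grieved event occurs) is 2000-06-10; done 2000-06-09 — timely.
Step 2: the earliest permitted date is 33 days after 2000-06-09 (when the written grievance is presented to the supervisor), i.e. 2000-07-12; 2000-07-13 is on or after that date.
Step 3: 33 days after 2000-07-13 (when the grievance is advanced to the department head) is 2000-08-15; done 2000-07-25 — timely.
Step 4: 60 days after 2000-07-25 (when the grievance is advanced to the Director) is 2000-09-23; 2000-09-02 is within that limit.
Step 5: the window is 10–52 days after 2000-09-30 (end of the 28-day waiting period, which began when a grievance meeting is requested on 2000-09-02), so 2000-10-10 through 2000-11-21; done 2000-11-19, which is between those dates.
Step 6: 135 days after 2000-07-13 (when the grievance is advanced to the department head) is 2000-11-25; completed 2000-11-20, before the deadline.
Step 7: the window is 10–55 days after 2000-12-10 (end of the 20-day hold period, which began when the arbitrator is named on 2000-11-20), so 2000-12-20 through 2001-02-03; done 2000-12-18 — 2 days before the window opened.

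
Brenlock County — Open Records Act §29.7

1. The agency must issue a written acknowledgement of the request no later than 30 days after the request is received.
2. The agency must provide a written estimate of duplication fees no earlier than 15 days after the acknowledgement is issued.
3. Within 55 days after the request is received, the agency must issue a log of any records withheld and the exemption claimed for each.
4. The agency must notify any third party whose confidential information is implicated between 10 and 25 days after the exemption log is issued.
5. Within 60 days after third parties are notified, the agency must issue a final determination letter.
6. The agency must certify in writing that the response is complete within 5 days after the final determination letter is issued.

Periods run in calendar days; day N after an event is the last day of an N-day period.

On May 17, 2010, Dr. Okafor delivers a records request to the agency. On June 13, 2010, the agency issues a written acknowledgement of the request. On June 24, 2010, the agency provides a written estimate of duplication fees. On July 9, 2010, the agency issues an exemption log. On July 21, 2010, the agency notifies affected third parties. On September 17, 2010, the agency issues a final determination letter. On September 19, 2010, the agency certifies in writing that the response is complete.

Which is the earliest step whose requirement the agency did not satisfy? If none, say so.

(1) due by May 17, 2010 + 30 days = June 16, 2010; done June 13, 2010 — timely.
(2) permitted from June 13, 2010 + 15 days = June 28, 2010 onward; done June 24, 2010 — 4 days too early.
Later steps need not be reached.

Step 2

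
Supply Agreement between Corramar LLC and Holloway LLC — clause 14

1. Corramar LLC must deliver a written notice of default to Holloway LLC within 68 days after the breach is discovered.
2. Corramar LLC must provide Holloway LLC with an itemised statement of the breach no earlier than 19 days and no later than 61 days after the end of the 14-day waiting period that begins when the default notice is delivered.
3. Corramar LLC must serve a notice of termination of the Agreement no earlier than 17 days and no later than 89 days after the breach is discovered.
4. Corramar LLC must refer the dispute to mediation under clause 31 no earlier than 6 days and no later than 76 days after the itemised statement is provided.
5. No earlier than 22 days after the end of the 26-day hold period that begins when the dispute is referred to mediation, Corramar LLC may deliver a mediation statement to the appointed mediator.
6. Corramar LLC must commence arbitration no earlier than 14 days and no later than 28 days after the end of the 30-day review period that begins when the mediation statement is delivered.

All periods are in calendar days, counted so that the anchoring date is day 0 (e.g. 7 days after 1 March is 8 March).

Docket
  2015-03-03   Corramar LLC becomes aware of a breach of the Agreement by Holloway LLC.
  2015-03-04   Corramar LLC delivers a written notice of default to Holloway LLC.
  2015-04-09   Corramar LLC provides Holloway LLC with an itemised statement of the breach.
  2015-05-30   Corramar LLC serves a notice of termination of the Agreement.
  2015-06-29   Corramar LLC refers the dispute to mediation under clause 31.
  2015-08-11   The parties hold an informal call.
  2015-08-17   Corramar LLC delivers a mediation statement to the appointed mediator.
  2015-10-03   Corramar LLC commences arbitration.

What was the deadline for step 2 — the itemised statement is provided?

The default notice is delivered on 2015-03-04; the 14-day waiting period therefore ends 2015-03-18, and step 2 runs from that date. The window is 19–61 days after 2015-03-18; it closes on 2015-05-18.

2015-05-18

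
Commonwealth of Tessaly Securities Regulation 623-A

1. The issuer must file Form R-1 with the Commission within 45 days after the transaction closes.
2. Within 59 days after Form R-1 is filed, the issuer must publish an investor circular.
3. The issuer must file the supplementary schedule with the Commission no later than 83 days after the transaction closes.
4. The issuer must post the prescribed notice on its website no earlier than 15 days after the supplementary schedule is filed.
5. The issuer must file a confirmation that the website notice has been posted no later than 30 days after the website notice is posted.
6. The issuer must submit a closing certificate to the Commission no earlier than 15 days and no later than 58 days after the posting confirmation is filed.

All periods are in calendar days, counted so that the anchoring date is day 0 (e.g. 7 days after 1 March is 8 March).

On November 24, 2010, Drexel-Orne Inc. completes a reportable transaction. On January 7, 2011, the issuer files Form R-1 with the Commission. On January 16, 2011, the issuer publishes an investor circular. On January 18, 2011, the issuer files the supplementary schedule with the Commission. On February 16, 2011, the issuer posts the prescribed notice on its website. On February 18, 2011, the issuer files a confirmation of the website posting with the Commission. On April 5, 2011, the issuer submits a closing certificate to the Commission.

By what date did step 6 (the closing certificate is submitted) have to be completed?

April 17, 2011

Step 6 runs from February 18, 2011, when the posting confirmation is filed. The window is 15–58 days after February 18, 2011; it closes on April 17, 2011.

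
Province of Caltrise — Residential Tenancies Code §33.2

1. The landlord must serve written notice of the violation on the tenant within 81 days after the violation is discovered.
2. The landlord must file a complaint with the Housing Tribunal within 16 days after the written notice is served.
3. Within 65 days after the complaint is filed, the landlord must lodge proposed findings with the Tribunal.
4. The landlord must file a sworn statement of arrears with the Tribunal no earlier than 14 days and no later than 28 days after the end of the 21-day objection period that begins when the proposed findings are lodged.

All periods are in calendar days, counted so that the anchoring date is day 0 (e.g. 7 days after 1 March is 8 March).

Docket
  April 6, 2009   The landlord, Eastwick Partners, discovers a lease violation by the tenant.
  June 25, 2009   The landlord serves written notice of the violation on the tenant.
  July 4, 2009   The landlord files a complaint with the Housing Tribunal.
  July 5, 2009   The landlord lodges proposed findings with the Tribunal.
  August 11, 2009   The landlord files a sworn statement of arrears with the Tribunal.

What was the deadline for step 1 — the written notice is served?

Step 1 runs from April 6, 2009, when the violation is discovered. 81 days after April 6, 2009 is June 26, 2009.

June 26, 2009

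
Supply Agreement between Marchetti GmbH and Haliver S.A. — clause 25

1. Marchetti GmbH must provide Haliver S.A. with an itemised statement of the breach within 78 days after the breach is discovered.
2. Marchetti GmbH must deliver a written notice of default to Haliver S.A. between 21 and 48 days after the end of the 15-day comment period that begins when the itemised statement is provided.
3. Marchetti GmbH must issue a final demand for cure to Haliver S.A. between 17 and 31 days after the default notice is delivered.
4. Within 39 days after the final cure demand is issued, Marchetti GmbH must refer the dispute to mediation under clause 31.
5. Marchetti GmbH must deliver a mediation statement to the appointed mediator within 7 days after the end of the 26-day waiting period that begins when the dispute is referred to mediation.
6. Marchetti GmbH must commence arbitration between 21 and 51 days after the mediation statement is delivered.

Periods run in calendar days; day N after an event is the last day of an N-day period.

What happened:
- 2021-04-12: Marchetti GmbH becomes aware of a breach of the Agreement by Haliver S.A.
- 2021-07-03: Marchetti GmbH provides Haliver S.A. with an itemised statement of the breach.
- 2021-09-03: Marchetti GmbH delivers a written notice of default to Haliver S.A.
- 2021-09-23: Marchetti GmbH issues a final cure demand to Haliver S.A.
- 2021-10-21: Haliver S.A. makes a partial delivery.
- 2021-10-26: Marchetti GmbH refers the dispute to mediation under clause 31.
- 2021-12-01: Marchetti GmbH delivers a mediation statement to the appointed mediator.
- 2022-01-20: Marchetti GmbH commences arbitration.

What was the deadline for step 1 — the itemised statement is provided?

2021-06-29

Step 1 runs from 2021-04-12, when the breach is discovered. 78 days after 2021-04-12 is 2021-06-29.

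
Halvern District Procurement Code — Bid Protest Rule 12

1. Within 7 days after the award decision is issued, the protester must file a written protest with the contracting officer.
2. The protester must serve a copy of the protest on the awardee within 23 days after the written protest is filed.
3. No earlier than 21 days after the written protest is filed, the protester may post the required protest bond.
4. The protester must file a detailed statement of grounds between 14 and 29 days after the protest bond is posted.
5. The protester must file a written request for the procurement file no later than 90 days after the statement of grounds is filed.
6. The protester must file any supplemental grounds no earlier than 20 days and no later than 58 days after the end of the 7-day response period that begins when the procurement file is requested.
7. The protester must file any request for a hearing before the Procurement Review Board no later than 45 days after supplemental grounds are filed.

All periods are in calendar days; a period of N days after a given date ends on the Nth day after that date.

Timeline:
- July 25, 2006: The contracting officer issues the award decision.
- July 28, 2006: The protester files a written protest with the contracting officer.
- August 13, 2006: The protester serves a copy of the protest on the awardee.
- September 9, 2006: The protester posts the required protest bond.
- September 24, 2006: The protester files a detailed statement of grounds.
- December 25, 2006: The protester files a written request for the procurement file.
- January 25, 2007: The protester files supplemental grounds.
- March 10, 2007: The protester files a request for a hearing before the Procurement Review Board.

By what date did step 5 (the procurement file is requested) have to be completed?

December 23, 2006

Step 5 runs from September 24, 2006, when the statement of grounds is filed. 90 days after September 24, 2006 is December 23, 2006.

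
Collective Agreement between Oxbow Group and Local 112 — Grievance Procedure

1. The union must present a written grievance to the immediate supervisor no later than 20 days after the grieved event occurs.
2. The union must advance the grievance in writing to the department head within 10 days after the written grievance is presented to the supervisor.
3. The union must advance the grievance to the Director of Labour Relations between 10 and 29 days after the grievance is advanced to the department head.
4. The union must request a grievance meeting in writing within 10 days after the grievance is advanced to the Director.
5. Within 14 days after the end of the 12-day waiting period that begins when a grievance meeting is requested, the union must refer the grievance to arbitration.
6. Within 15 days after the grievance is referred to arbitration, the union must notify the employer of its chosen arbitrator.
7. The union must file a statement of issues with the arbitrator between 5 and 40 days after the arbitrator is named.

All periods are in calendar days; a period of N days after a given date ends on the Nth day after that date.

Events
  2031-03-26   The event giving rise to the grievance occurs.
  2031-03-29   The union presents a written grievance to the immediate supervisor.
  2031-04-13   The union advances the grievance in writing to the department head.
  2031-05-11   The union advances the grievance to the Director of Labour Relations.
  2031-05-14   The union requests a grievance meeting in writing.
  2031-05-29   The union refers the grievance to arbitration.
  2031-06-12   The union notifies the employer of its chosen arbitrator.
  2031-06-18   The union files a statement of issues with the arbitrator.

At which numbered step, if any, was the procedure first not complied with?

Step 2

Step 1 — counting 20 days from 2031-03-26 (when the grieved event occurs) gives a deadline of 2031-04-15; done 2031-03-29 — timely.
Step 2 — counting 10 days from 2031-03-29 (when the written grievance is presented to the supervisor) gives a deadline of 2031-04-08; 2031-04-13 misses that deadline by 5 days.
The analysis stops there.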